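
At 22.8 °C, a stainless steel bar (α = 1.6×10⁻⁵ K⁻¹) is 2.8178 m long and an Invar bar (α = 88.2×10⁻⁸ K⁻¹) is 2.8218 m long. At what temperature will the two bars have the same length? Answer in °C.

Equal length when α₁L₁ΔT − α₂L₂ΔT = L₂ − L₁ = 4.00×10⁻³ m
α₁L₁ = 4.50848×10⁻⁵, α₂L₂ = 2.4888276×10⁻⁶ → Δ(αL) = 4.25959724×10⁻⁵ m/K
ΔT = 4.00×10⁻³ / 4.25959724×10⁻⁵ = 93.906 K, so T = 22.8 + 93.906 = 116.706 °C

T = 116.7 °C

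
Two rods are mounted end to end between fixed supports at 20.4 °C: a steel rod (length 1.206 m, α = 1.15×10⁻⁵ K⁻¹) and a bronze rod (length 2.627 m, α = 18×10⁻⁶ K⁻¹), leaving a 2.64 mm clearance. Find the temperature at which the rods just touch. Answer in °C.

T = 63.6 °C

α₁L₁ = 1.3869×10⁻⁵ m/K, α₂L₂ = 4.7286×10⁻⁵ m/K → total 6.1155×10⁻⁵ m/K
ΔT = g/(α₁L₁+α₂L₂) = 2.64×10⁻³ / 6.1155×10⁻⁵ = 43.169 K
T = 20.4 + 43.169 = 63.569 °C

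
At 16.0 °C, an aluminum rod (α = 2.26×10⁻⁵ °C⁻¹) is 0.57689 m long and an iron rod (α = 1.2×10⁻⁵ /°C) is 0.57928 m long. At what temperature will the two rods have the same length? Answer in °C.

L₁(1 + α₁ΔT) = L₂(1 + α₂ΔT) ⇒ ΔT = (L₂ − L₁)/(α₁L₁ − α₂L₂)
L₂ − L₁ = 0.57928 − 0.57689 = 2.39×10⁻³ m
α₁L₁ − α₂L₂ = 2.26×10⁻⁵×0.57689 − 1.2×10⁻⁵×0.57928 = 6.086354×10⁻⁶ m/K
ΔT = 2.39×10⁻³ / 6.086354×10⁻⁶ = 392.682 K
T = 16.0 + 392.682 = 408.682 °C

T = 408.7 °C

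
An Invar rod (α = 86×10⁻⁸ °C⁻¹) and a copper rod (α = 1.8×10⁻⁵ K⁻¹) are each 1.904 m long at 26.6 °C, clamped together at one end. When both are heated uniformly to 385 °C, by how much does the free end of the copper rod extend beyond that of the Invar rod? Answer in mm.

ΔT = 358.4 K
Invar: ΔL = 86×10⁻⁸ × 1.904 m × 358.4 = 5.8686×10⁻⁴ m = 0.58686 mm
copper: ΔL = 1.8×10⁻⁵ × 1.904 m × 358.4 = 1.2283×10⁻² m = 12.283 mm
difference = 12.283 − 0.58686 = 11.69614 mm

11.7 mm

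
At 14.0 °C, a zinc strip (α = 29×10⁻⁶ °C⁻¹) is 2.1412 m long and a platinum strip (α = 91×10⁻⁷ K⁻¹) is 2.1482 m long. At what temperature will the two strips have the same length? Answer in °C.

T = 178.5 °C

Equal length when α₁L₁ΔT − α₂L₂ΔT = L₂ − L₁ = 7.00×10⁻³ m
α₁L₁ = 6.20948×10⁻⁵, α₂L₂ = 1.954862×10⁻⁵ → Δ(αL) = 4.254618×10⁻⁵ m/K
ΔT = 7.00×10⁻³ / 4.254618×10⁻⁵ = 164.527 K, so T = 14.0 + 164.527 = 178.527 °C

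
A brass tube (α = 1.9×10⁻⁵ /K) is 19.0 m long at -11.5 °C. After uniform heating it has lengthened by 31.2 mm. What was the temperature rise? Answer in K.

ΔT = 86.4 K

ΔL = αL₀ΔT ⇒ ΔT = ΔL / (αL₀)
ΔT = 31.2×10⁻³ m / (1.9×10⁻⁵ × 19.0 m) = 86.427 K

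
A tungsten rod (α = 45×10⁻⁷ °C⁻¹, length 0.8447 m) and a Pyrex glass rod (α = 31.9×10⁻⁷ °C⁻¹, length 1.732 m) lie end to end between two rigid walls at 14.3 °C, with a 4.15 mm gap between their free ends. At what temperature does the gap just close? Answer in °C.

Gap closes when ΔL₁ + ΔL₂ = 4.15 mm = 4.15×10⁻³ m
(α₁L₁ + α₂L₂)ΔT = g
α₁L₁ + α₂L₂ = 45×10⁻⁷×0.8447 + 31.9×10⁻⁷×1.732 = 9.32623×10⁻⁶ m/K
ΔT = 4.15×10⁻³ / 9.32623×10⁻⁶ = 444.98 K
T = 14.3 + 444.98 = 459.28 °C

T = 459 °C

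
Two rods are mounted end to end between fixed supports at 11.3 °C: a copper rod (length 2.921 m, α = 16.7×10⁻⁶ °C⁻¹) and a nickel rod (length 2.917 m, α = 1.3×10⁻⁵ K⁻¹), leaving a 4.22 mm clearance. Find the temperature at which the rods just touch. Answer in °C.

α₁L₁ = 4.87807×10⁻⁵ m/K, α₂L₂ = 3.7921×10⁻⁵ m/K → total 8.67017×10⁻⁵ m/K
ΔT = g/(α₁L₁+α₂L₂) = 4.22×10⁻³ / 8.67017×10⁻⁵ = 48.673 K
T = 11.3 + 48.673 = 59.973 °C

T = 60.0 °C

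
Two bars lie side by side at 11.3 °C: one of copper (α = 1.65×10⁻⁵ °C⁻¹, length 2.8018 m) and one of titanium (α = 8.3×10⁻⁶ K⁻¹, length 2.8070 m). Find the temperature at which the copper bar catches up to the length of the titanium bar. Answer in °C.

Equal length when α₁L₁ΔT − α₂L₂ΔT = L₂ − L₁ = 5.20×10⁻³ m
α₁L₁ = 4.62297×10⁻⁵, α₂L₂ = 2.32981×10⁻⁵ → Δ(αL) = 2.29316×10⁻⁵ m/K
ΔT = 5.20×10⁻³ / 2.29316×10⁻⁵ = 226.761 K, so T = 11.3 + 226.761 = 238.061 °C

T = 238.1 °C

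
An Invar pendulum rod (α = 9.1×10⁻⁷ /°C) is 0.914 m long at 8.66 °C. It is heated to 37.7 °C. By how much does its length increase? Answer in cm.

|ΔT| = |37.7 − 8.66| = 29.04 K
ΔL = αL₀ΔT = (9.1×10⁻⁷)(0.914)(29.04) = 2.42×10⁻⁵ m

ΔL = 0.00242 cm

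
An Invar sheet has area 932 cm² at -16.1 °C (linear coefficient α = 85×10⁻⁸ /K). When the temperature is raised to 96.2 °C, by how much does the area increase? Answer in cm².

ΔA = 0.178 cm²

Area coefficient ≈ 2α; |ΔT| = 112.3 K
ΔA = 2αA₀ΔT = 2(85×10⁻⁸)(932)(112.3) = 0.178 cm²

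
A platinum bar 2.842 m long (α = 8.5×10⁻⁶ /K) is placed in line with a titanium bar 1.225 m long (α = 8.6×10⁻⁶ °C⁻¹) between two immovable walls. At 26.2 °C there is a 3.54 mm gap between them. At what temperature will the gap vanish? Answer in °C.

α₁L₁ = 2.4157×10⁻⁵ m/K, α₂L₂ = 1.0535×10⁻⁵ m/K → total 3.4692×10⁻⁵ m/K
ΔT = g/(α₁L₁+α₂L₂) = 3.54×10⁻³ / 3.4692×10⁻⁵ = 102.04 K
T = 26.2 + 102.04 = 128.24 °C

T = 128 °C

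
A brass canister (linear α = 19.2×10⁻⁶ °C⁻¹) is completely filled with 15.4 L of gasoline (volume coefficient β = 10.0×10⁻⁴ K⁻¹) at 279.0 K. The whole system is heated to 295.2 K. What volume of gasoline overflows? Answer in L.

The canister also expands: β_container ≈ 3α = 5.76×10⁻⁵ /K
Net overflow = V₀(β_liq − 3α_cont)ΔT
β − 3α = 1.00×10⁻³ − 5.76×10⁻⁵ = 9.424×10⁻⁴ /K; ΔT = 16.2 K
ΔV = 15.4 × 9.424×10⁻⁴ × 16.2 = 0.235 L

0.235 L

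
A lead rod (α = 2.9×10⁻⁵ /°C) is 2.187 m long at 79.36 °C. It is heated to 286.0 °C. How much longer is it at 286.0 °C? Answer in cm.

ΔL = 1.31 cm

|ΔT| = |286.0 − 79.36| = 206.64 K
ΔL = αL₀ΔT = (2.9×10⁻⁵)(2.187)(206.64) = 1.31×10⁻² m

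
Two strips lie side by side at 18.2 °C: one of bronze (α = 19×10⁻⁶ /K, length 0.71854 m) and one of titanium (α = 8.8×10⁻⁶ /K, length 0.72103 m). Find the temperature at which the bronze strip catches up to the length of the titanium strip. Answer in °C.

L₁(1 + α₁ΔT) = L₂(1 + α₂ΔT) ⇒ ΔT = (L₂ − L₁)/(α₁L₁ − α₂L₂)
L₂ − L₁ = 0.72103 − 0.71854 = 2.49×10⁻³ m
α₁L₁ − α₂L₂ = 19×10⁻⁶×0.71854 − 8.8×10⁻⁶×0.72103 = 7.307196×10⁻⁶ m/K
ΔT = 2.49×10⁻³ / 7.307196×10⁻⁶ = 340.760 K
T = 18.2 + 340.760 = 358.960 °C

T = 359.0 °C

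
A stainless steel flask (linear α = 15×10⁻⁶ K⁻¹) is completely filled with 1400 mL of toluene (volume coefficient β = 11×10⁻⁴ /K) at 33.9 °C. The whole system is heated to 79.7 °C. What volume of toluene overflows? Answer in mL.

The flask also expands: β_container ≈ 3α = 4.5×10⁻⁵ /K
Net overflow = V₀(β_liq − 3α_cont)ΔT
β − 3α = 1.10×10⁻³ − 4.5×10⁻⁵ = 1.055×10⁻³ /K; ΔT = 45.8 K
ΔV = 1400 × 1.055×10⁻³ × 45.8 = 67.6 mL

67.6 mL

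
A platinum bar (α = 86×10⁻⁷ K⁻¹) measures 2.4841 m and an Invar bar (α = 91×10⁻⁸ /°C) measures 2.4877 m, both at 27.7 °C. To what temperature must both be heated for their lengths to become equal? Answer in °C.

L₁(1 + α₁ΔT) = L₂(1 + α₂ΔT) ⇒ ΔT = (L₂ − L₁)/(α₁L₁ − α₂L₂)
L₂ − L₁ = 2.4877 − 2.4841 = 3.60×10⁻³ m
α₁L₁ − α₂L₂ = 86×10⁻⁷×2.4841 − 91×10⁻⁸×2.4877 = 1.9099453×10⁻⁵ m/K
ΔT = 3.60×10⁻³ / 1.9099453×10⁻⁵ = 188.487 K
T = 27.7 + 188.487 = 216.187 °C

T = 216.2 °C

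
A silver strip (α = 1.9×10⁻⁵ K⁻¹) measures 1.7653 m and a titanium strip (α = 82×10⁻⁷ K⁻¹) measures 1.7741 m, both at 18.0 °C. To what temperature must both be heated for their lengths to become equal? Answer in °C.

L₁(1 + α₁ΔT) = L₂(1 + α₂ΔT) ⇒ ΔT = (L₂ − L₁)/(α₁L₁ − α₂L₂)
L₂ − L₁ = 1.7741 − 1.7653 = 8.80×10⁻³ m
α₁L₁ − α₂L₂ = 1.9×10⁻⁵×1.7653 − 82×10⁻⁷×1.7741 = 1.899308×10⁻⁵ m/K
ΔT = 8.80×10⁻³ / 1.899308×10⁻⁵ = 463.327 K
T = 18.0 + 463.327 = 481.327 °C

T = 481.3 °C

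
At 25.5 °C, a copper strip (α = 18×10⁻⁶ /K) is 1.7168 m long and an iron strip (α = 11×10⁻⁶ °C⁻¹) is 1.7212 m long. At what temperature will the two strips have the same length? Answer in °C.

Equal length when α₁L₁ΔT − α₂L₂ΔT = L₂ − L₁ = 4.40×10⁻³ m
α₁L₁ = 3.09024×10⁻⁵, α₂L₂ = 1.89332×10⁻⁵ → Δ(αL) = 1.19692×10⁻⁵ m/K
ΔT = 4.40×10⁻³ / 1.19692×10⁻⁵ = 367.610 K, so T = 25.5 + 367.610 = 393.110 °C

T = 393.1 °C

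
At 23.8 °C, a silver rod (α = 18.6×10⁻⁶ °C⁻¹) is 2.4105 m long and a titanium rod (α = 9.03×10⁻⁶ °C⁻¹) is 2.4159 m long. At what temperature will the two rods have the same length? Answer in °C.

T = 258.4 °C

L₁(1 + α₁ΔT) = L₂(1 + α₂ΔT) ⇒ ΔT = (L₂ − L₁)/(α₁L₁ − α₂L₂)
L₂ − L₁ = 2.4159 − 2.4105 = 5.40×10⁻³ m
α₁L₁ − α₂L₂ = 18.6×10⁻⁶×2.4105 − 9.03×10⁻⁶×2.4159 = 2.3019723×10⁻⁵ m/K
ΔT = 5.40×10⁻³ / 2.3019723×10⁻⁵ = 234.581 K
T = 23.8 + 234.581 = 258.381 °C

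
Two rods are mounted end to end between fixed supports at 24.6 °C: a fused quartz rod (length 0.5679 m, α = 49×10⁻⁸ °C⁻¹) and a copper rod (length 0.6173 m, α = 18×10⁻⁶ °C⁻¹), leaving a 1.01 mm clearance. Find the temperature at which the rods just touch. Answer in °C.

T = 113 °C

α₁L₁ = 2.78271×10⁻⁷ m/K, α₂L₂ = 1.11114×10⁻⁵ m/K → total 1.1389671×10⁻⁵ m/K
ΔT = g/(α₁L₁+α₂L₂) = 1.01×10⁻³ / 1.1389671×10⁻⁵ = 88.68 K
T = 24.6 + 88.68 = 113.28 °C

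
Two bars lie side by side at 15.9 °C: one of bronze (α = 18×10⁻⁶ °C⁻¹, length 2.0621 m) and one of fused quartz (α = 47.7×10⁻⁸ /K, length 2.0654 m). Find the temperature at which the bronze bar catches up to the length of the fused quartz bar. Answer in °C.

T = 107.2 °C

L₁(1 + α₁ΔT) = L₂(1 + α₂ΔT) ⇒ ΔT = (L₂ − L₁)/(α₁L₁ − α₂L₂)
L₂ − L₁ = 2.0654 − 2.0621 = 3.30×10⁻³ m
α₁L₁ − α₂L₂ = 18×10⁻⁶×2.0621 − 47.7×10⁻⁸×2.0654 = 3.61326042×10⁻⁵ m/K
ΔT = 3.30×10⁻³ / 3.61326042×10⁻⁵ = 91.330 K
T = 15.9 + 91.330 = 107.230 °C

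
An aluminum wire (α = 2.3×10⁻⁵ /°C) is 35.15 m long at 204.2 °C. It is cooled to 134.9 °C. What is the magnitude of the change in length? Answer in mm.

|ΔT| = |134.9 − 204.2| = 69.3 K
ΔL = αL₀ΔT = (2.3×10⁻⁵)(35.15)(69.3) = 5.60×10⁻² m

ΔL = 56.0 mm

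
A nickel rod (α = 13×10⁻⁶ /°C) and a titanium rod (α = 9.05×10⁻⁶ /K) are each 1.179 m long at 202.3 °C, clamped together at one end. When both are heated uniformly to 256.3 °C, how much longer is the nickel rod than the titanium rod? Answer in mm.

0.251 mm

ΔT = 54.0 K
nickel: ΔL = 13×10⁻⁶ × 1.179 m × 54.0 = 8.2766×10⁻⁴ m = 0.82766 mm
titanium: ΔL = 9.05×10⁻⁶ × 1.179 m × 54.0 = 5.7618×10⁻⁴ m = 0.57618 mm
difference = 0.82766 − 0.57618 = 0.25148 mm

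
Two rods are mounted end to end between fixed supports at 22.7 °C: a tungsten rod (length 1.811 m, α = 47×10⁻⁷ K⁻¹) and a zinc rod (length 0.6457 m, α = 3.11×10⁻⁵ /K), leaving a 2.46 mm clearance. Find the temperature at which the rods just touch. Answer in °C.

T = 109 °C

α₁L₁ = 8.5117×10⁻⁶ m/K, α₂L₂ = 2.008127×10⁻⁵ m/K → total 2.859297×10⁻⁵ m/K
ΔT = g/(α₁L₁+α₂L₂) = 2.46×10⁻³ / 2.859297×10⁻⁵ = 86.04 K
T = 22.7 + 86.04 = 108.74 °C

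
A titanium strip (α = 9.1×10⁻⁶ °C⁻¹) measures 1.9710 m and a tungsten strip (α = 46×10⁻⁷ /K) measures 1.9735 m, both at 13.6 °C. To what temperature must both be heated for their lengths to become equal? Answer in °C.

T = 295.8 °C

Equal length when α₁L₁ΔT − α₂L₂ΔT = L₂ − L₁ = 2.50×10⁻³ m
α₁L₁ = 1.79361×10⁻⁵, α₂L₂ = 9.0781×10⁻⁶ → Δ(αL) = 8.858×10⁻⁶ m/K
ΔT = 2.50×10⁻³ / 8.858×10⁻⁶ = 282.231 K, so T = 13.6 + 282.231 = 295.831 °C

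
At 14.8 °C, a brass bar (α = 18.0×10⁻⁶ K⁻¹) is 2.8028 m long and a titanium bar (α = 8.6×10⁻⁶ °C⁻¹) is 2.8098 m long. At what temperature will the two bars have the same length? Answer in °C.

T = 281.1 °C

L₁(1 + α₁ΔT) = L₂(1 + α₂ΔT) ⇒ ΔT = (L₂ − L₁)/(α₁L₁ − α₂L₂)
L₂ − L₁ = 2.8098 − 2.8028 = 7.00×10⁻³ m
α₁L₁ − α₂L₂ = 18.0×10⁻⁶×2.8028 − 8.6×10⁻⁶×2.8098 = 2.628612×10⁻⁵ m/K
ΔT = 7.00×10⁻³ / 2.628612×10⁻⁵ = 266.300 K
T = 14.8 + 266.300 = 281.100 °C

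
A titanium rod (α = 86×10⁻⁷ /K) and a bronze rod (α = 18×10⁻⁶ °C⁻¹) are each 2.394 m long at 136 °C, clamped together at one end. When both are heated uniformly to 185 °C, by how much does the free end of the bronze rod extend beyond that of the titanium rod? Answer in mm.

ΔT = 49 K
titanium: ΔL = 86×10⁻⁷ × 2.394 m × 49 = 1.0088×10⁻³ m = 1.0088 mm
bronze: ΔL = 18×10⁻⁶ × 2.394 m × 49 = 2.1115×10⁻³ m = 2.1115 mm
difference = 2.1115 − 1.0088 = 1.1027 mm

1.10 mm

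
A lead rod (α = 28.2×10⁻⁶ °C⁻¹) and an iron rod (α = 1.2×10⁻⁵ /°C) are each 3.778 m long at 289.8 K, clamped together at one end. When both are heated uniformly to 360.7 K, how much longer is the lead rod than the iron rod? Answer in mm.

ΔT = 70.9 K
lead: ΔL = 28.2×10⁻⁶ × 3.778 m × 70.9 = 7.5537×10⁻³ m = 7.5537 mm
iron: ΔL = 1.2×10⁻⁵ × 3.778 m × 70.9 = 3.2143×10⁻³ m = 3.2143 mm
difference = 7.5537 − 3.2143 = 4.3394 mm

4.34 mm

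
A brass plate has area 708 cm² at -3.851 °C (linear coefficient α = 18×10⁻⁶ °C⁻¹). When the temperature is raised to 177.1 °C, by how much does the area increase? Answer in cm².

ΔA = 4.61 cm²

Area coefficient ≈ 2α; |ΔT| = 180.951 K
ΔA = 2αA₀ΔT = 2(18×10⁻⁶)(708)(180.951) = 4.61 cm²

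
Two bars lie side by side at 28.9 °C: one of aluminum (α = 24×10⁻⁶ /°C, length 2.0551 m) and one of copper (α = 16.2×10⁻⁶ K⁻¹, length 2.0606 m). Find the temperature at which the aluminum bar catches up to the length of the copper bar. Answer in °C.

T = 373.9 °C

L₁(1 + α₁ΔT) = L₂(1 + α₂ΔT) ⇒ ΔT = (L₂ − L₁)/(α₁L₁ − α₂L₂)
L₂ − L₁ = 2.0606 − 2.0551 = 5.50×10⁻³ m
α₁L₁ − α₂L₂ = 24×10⁻⁶×2.0551 − 16.2×10⁻⁶×2.0606 = 1.594068×10⁻⁵ m/K
ΔT = 5.50×10⁻³ / 1.594068×10⁻⁵ = 345.029 K
T = 28.9 + 345.029 = 373.929 °C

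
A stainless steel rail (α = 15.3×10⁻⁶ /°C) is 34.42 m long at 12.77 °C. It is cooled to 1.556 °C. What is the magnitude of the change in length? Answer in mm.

ΔL = 5.91 mm

|ΔT| = |1.556 − 12.77| = 11.214 K
ΔL = αL₀ΔT = (15.3×10⁻⁶)(34.42)(11.214) = 5.91×10⁻³ m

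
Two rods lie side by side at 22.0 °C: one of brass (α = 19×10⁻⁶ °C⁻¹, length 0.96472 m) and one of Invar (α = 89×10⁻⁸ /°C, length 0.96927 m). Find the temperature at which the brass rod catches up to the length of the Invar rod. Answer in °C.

Equal length when α₁L₁ΔT − α₂L₂ΔT = L₂ − L₁ = 4.55×10⁻³ m
α₁L₁ = 1.832968×10⁻⁵, α₂L₂ = 8.626503×10⁻⁷ → Δ(αL) = 1.74670297×10⁻⁵ m/K
ΔT = 4.55×10⁻³ / 1.74670297×10⁻⁵ = 260.491 K, so T = 22.0 + 260.491 = 282.491 °C

T = 282.5 °C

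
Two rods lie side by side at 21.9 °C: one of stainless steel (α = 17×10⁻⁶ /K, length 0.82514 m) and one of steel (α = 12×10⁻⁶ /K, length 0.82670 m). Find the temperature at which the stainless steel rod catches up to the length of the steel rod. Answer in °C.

T = 401.7 °C

L₁(1 + α₁ΔT) = L₂(1 + α₂ΔT) ⇒ ΔT = (L₂ − L₁)/(α₁L₁ − α₂L₂)
L₂ − L₁ = 0.82670 − 0.82514 = 1.56×10⁻³ m
α₁L₁ − α₂L₂ = 17×10⁻⁶×0.82514 − 12×10⁻⁶×0.82670 = 4.10698×10⁻⁶ m/K
ΔT = 1.56×10⁻³ / 4.10698×10⁻⁶ = 379.841 K
T = 21.9 + 379.841 = 401.741 °C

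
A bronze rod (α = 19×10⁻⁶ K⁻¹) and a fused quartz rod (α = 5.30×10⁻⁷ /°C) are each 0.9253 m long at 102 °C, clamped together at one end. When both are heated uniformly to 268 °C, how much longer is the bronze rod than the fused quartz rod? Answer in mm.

ΔT = 166 K
bronze: ΔL = 19×10⁻⁶ × 0.9253 m × 166 = 2.9184×10⁻³ m = 2.9184 mm
fused quartz: ΔL = 5.30×10⁻⁷ × 0.9253 m × 166 = 8.1408×10⁻⁵ m = 0.081408 mm
difference = 2.9184 − 0.081408 = 2.836992 mm

2.84 mm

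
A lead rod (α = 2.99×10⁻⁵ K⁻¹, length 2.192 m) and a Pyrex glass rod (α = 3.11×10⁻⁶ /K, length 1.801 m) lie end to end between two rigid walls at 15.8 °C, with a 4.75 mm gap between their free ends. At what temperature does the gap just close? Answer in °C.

Gap closes when ΔL₁ + ΔL₂ = 4.75 mm = 4.75×10⁻³ m
(α₁L₁ + α₂L₂)ΔT = g
α₁L₁ + α₂L₂ = 2.99×10⁻⁵×2.192 + 3.11×10⁻⁶×1.801 = 7.114191×10⁻⁵ m/K
ΔT = 4.75×10⁻³ / 7.114191×10⁻⁵ = 66.768 K
T = 15.8 + 66.768 = 82.568 °C

T = 82.6 °C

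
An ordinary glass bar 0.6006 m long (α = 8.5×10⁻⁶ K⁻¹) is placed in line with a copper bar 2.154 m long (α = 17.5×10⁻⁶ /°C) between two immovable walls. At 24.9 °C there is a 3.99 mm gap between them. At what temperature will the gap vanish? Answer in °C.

T = 118 °C

α₁L₁ = 5.1051×10⁻⁶ m/K, α₂L₂ = 3.7695×10⁻⁵ m/K → total 4.28001×10⁻⁵ m/K
ΔT = g/(α₁L₁+α₂L₂) = 3.99×10⁻³ / 4.28001×10⁻⁵ = 93.22 K
T = 24.9 + 93.22 = 118.12 °C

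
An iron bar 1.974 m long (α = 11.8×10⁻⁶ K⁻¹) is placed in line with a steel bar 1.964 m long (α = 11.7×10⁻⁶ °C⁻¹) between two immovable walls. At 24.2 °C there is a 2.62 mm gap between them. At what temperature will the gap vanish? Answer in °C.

T = 80.8 °C

Gap closes when ΔL₁ + ΔL₂ = 2.62 mm = 2.62×10⁻³ m
(α₁L₁ + α₂L₂)ΔT = g
α₁L₁ + α₂L₂ = 11.8×10⁻⁶×1.974 + 11.7×10⁻⁶×1.964 = 4.6272×10⁻⁵ m/K
ΔT = 2.62×10⁻³ / 4.6272×10⁻⁵ = 56.622 K
T = 24.2 + 56.622 = 80.822 °C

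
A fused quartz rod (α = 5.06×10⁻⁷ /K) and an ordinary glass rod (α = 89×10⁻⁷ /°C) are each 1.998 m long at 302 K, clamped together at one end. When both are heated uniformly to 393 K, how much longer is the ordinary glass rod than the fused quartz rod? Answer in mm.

1.53 mm

ΔT = 91 K
fused quartz: ΔL = 5.06×10⁻⁷ × 1.998 m × 91 = 9.2000×10⁻⁵ m = 0.092000 mm
ordinary glass: ΔL = 89×10⁻⁷ × 1.998 m × 91 = 1.6182×10⁻³ m = 1.6182 mm
difference = 1.6182 − 0.092000 = 1.5262 mm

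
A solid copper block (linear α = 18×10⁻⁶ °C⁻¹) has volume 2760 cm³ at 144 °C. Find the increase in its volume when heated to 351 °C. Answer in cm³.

Isotropic solid: β ≈ 3α = 5.4×10⁻⁵ /K; ΔT = 207 K
ΔV = 3αV₀ΔT = 3(18×10⁻⁶)(2760)(207) = 30.9 cm³

ΔV = 30.9 cm³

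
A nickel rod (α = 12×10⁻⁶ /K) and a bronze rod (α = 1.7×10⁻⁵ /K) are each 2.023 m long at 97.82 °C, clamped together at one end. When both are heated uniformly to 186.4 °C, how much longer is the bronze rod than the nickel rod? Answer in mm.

0.896 mm

ΔT = 88.58 K
nickel: ΔL = 12×10⁻⁶ × 2.023 m × 88.58 = 2.1504×10⁻³ m = 2.1504 mm
bronze: ΔL = 1.7×10⁻⁵ × 2.023 m × 88.58 = 3.0464×10⁻³ m = 3.0464 mm
difference = 3.0464 − 2.1504 = 0.8960 mm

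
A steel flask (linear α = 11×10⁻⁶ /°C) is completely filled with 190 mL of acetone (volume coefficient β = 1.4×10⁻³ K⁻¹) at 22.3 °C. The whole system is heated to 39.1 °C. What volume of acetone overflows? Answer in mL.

4.36 mL

The flask also expands: β_container ≈ 3α = 3.3×10⁻⁵ /K
Net overflow = V₀(β_liq − 3α_cont)ΔT
β − 3α = 1.40×10⁻³ − 3.3×10⁻⁵ = 1.367×10⁻³ /K; ΔT = 16.8 K
ΔV = 190 × 1.367×10⁻³ × 16.8 = 4.36 mL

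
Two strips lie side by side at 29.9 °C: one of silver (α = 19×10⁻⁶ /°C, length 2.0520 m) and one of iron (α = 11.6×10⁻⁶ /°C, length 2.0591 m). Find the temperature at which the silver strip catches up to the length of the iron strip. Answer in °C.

T = 500.0 °C

L₁(1 + α₁ΔT) = L₂(1 + α₂ΔT) ⇒ ΔT = (L₂ − L₁)/(α₁L₁ − α₂L₂)
L₂ − L₁ = 2.0591 − 2.0520 = 7.10×10⁻³ m
α₁L₁ − α₂L₂ = 19×10⁻⁶×2.0520 − 11.6×10⁻⁶×2.0591 = 1.510244×10⁻⁵ m/K
ΔT = 7.10×10⁻³ / 1.510244×10⁻⁵ = 470.123 K
T = 29.9 + 470.123 = 500.023 °C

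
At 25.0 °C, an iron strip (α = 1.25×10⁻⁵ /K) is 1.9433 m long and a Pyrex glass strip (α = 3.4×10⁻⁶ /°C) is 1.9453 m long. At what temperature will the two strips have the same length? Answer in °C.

Equal length when α₁L₁ΔT − α₂L₂ΔT = L₂ − L₁ = 2.00×10⁻³ m
α₁L₁ = 2.429125×10⁻⁵, α₂L₂ = 6.61402×10⁻⁶ → Δ(αL) = 1.767723×10⁻⁵ m/K
ΔT = 2.00×10⁻³ / 1.767723×10⁻⁵ = 113.140 K, so T = 25.0 + 113.140 = 138.140 °C

T = 138.1 °C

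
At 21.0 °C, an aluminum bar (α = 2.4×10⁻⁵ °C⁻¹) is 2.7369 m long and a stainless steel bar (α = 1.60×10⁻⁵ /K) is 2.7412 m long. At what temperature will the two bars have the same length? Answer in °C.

T = 218.0 °C

Equal length when α₁L₁ΔT − α₂L₂ΔT = L₂ − L₁ = 4.30×10⁻³ m
α₁L₁ = 6.56856×10⁻⁵, α₂L₂ = 4.38592×10⁻⁵ → Δ(αL) = 2.18264×10⁻⁵ m/K
ΔT = 4.30×10⁻³ / 2.18264×10⁻⁵ = 197.009 K, so T = 21.0 + 197.009 = 218.009 °C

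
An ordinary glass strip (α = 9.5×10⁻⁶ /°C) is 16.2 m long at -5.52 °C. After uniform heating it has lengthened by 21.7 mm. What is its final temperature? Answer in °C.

T = 135 °C

ΔL = αL₀ΔT ⇒ ΔT = ΔL / (αL₀)
ΔT = 21.7×10⁻³ m / (9.5×10⁻⁶ × 16.2 m) = 141.00 K
T = -5.52 + 141.00 = 135.48 °C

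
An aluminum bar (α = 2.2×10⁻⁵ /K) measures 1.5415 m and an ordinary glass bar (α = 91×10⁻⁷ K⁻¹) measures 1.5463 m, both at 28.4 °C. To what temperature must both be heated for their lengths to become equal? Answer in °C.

T = 270.3 °C

Equal length when α₁L₁ΔT − α₂L₂ΔT = L₂ − L₁ = 4.80×10⁻³ m
α₁L₁ = 3.3913×10⁻⁵, α₂L₂ = 1.407133×10⁻⁵ → Δ(αL) = 1.984167×10⁻⁵ m/K
ΔT = 4.80×10⁻³ / 1.984167×10⁻⁵ = 241.915 K, so T = 28.4 + 241.915 = 270.315 °C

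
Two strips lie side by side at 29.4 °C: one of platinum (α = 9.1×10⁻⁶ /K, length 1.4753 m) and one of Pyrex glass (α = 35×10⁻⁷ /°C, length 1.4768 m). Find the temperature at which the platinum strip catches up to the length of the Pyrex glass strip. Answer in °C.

L₁(1 + α₁ΔT) = L₂(1 + α₂ΔT) ⇒ ΔT = (L₂ − L₁)/(α₁L₁ − α₂L₂)
L₂ − L₁ = 1.4768 − 1.4753 = 1.50×10⁻³ m
α₁L₁ − α₂L₂ = 9.1×10⁻⁶×1.4753 − 35×10⁻⁷×1.4768 = 8.25643×10⁻⁶ m/K
ΔT = 1.50×10⁻³ / 8.25643×10⁻⁶ = 181.677 K
T = 29.4 + 181.677 = 211.077 °C

T = 211.1 °C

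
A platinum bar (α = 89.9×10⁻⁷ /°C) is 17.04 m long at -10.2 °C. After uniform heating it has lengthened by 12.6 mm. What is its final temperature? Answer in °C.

ΔL = αL₀ΔT ⇒ ΔT = ΔL / (αL₀)
ΔT = 12.6×10⁻³ m / (89.9×10⁻⁷ × 17.04 m) = 82.251 K
T = -10.2 + 82.251 = 72.051 °C

T = 72.1 °C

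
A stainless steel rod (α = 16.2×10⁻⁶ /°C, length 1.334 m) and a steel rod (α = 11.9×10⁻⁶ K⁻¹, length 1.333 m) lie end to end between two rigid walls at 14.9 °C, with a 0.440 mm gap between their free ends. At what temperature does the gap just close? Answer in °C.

Gap closes when ΔL₁ + ΔL₂ = 0.440 mm = 4.40×10⁻⁴ m
(α₁L₁ + α₂L₂)ΔT = g
α₁L₁ + α₂L₂ = 16.2×10⁻⁶×1.334 + 11.9×10⁻⁶×1.333 = 3.74735×10⁻⁵ m/K
ΔT = 4.40×10⁻⁴ / 3.74735×10⁻⁵ = 11.742 K
T = 14.9 + 11.742 = 26.642 °C

T = 26.6 °C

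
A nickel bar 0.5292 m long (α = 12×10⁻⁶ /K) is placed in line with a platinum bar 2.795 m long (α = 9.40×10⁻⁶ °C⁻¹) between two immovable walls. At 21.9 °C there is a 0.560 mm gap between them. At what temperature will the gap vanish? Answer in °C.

T = 39.1 °C

α₁L₁ = 6.3504×10⁻⁶ m/K, α₂L₂ = 2.6273×10⁻⁵ m/K → total 3.26234×10⁻⁵ m/K
ΔT = g/(α₁L₁+α₂L₂) = 5.60×10⁻⁴ / 3.26234×10⁻⁵ = 17.166 K
T = 21.9 + 17.166 = 39.066 °C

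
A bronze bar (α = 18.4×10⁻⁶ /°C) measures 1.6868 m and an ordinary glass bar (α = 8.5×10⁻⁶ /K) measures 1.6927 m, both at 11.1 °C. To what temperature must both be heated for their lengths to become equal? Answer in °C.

T = 365.5 °C

L₁(1 + α₁ΔT) = L₂(1 + α₂ΔT) ⇒ ΔT = (L₂ − L₁)/(α₁L₁ − α₂L₂)
L₂ − L₁ = 1.6927 − 1.6868 = 5.90×10⁻³ m
α₁L₁ − α₂L₂ = 18.4×10⁻⁶×1.6868 − 8.5×10⁻⁶×1.6927 = 1.664917×10⁻⁵ m/K
ΔT = 5.90×10⁻³ / 1.664917×10⁻⁵ = 354.372 K
T = 11.1 + 354.372 = 365.472 °C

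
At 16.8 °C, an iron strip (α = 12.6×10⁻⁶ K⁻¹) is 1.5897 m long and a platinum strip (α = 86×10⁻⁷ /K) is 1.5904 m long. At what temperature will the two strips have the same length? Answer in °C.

L₁(1 + α₁ΔT) = L₂(1 + α₂ΔT) ⇒ ΔT = (L₂ − L₁)/(α₁L₁ − α₂L₂)
L₂ − L₁ = 1.5904 − 1.5897 = 7.00×10⁻⁴ m
α₁L₁ − α₂L₂ = 12.6×10⁻⁶×1.5897 − 86×10⁻⁷×1.5904 = 6.35278×10⁻⁶ m/K
ΔT = 7.00×10⁻⁴ / 6.35278×10⁻⁶ = 110.188 K
T = 16.8 + 110.188 = 126.988 °C

T = 127.0 °C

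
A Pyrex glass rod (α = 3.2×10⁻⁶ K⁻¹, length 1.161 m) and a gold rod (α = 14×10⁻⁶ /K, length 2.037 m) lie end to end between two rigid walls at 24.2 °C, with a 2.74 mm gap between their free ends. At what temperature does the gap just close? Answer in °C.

T = 109 °C

α₁L₁ = 3.7152×10⁻⁶ m/K, α₂L₂ = 2.8518×10⁻⁵ m/K → total 3.22332×10⁻⁵ m/K
ΔT = g/(α₁L₁+α₂L₂) = 2.74×10⁻³ / 3.22332×10⁻⁵ = 85.01 K
T = 24.2 + 85.01 = 109.21 °C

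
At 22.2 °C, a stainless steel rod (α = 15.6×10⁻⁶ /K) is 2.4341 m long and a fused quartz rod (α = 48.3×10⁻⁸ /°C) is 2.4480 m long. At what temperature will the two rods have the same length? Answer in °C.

T = 400.0 °C

L₁(1 + α₁ΔT) = L₂(1 + α₂ΔT) ⇒ ΔT = (L₂ − L₁)/(α₁L₁ − α₂L₂)
L₂ − L₁ = 2.4480 − 2.4341 = 1.39×10⁻² m
α₁L₁ − α₂L₂ = 15.6×10⁻⁶×2.4341 − 48.3×10⁻⁸×2.4480 = 3.6789576×10⁻⁵ m/K
ΔT = 1.39×10⁻² / 3.6789576×10⁻⁵ = 377.824 K
T = 22.2 + 377.824 = 400.024 °C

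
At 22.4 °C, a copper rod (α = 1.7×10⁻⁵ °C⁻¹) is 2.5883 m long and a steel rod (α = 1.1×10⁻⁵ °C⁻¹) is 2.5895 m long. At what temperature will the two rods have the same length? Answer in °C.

T = 99.74 °C

L₁(1 + α₁ΔT) = L₂(1 + α₂ΔT) ⇒ ΔT = (L₂ − L₁)/(α₁L₁ − α₂L₂)
L₂ − L₁ = 2.5895 − 2.5883 = 1.20×10⁻³ m
α₁L₁ − α₂L₂ = 1.7×10⁻⁵×2.5883 − 1.1×10⁻⁵×2.5895 = 1.55166×10⁻⁵ m/K
ΔT = 1.20×10⁻³ / 1.55166×10⁻⁵ = 77.3365 K
T = 22.4 + 77.3365 = 99.7365 °C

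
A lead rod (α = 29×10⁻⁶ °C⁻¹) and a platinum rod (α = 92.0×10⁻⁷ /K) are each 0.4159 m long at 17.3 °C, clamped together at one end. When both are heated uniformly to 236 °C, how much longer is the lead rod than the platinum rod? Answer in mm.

1.80 mm

ΔT = 218.7 K
lead: ΔL = 29×10⁻⁶ × 0.4159 m × 218.7 = 2.6378×10⁻³ m = 2.6378 mm
platinum: ΔL = 92.0×10⁻⁷ × 0.4159 m × 218.7 = 8.3681×10⁻⁴ m = 0.83681 mm
difference = 2.6378 − 0.83681 = 1.80099 mm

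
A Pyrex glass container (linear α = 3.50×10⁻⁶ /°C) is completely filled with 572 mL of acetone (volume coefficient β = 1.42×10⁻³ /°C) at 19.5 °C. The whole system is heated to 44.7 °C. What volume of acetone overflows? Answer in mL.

20.3 mL

The container also expands: β_container ≈ 3α = 1.05×10⁻⁵ /K
Net overflow = V₀(β_liq − 3α_cont)ΔT
β − 3α = 1.42×10⁻³ − 1.05×10⁻⁵ = 1.4095×10⁻³ /K; ΔT = 25.2 K
ΔV = 572 × 1.4095×10⁻³ × 25.2 = 20.3 mL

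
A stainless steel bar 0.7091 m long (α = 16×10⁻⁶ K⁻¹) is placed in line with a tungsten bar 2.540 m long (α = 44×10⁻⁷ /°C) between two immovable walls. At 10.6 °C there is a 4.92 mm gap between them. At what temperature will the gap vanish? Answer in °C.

T = 229 °C

α₁L₁ = 1.13456×10⁻⁵ m/K, α₂L₂ = 1.1176×10⁻⁵ m/K → total 2.25216×10⁻⁵ m/K
ΔT = g/(α₁L₁+α₂L₂) = 4.92×10⁻³ / 2.25216×10⁻⁵ = 218.46 K
T = 10.6 + 218.46 = 229.06 °C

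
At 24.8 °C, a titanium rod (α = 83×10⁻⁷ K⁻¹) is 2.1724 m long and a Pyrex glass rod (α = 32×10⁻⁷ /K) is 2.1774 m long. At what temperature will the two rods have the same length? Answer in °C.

L₁(1 + α₁ΔT) = L₂(1 + α₂ΔT) ⇒ ΔT = (L₂ − L₁)/(α₁L₁ − α₂L₂)
L₂ − L₁ = 2.1774 − 2.1724 = 5.00×10⁻³ m
α₁L₁ − α₂L₂ = 83×10⁻⁷×2.1724 − 32×10⁻⁷×2.1774 = 1.106324×10⁻⁵ m/K
ΔT = 5.00×10⁻³ / 1.106324×10⁻⁵ = 451.947 K
T = 24.8 + 451.947 = 476.747 °C

T = 476.7 °C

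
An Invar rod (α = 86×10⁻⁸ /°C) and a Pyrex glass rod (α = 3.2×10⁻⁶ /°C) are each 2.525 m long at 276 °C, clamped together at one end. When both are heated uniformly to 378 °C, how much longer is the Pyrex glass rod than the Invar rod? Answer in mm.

ΔT = 102 K
Invar: ΔL = 86×10⁻⁸ × 2.525 m × 102 = 2.2149×10⁻⁴ m = 0.22149 mm
Pyrex glass: ΔL = 3.2×10⁻⁶ × 2.525 m × 102 = 8.2416×10⁻⁴ m = 0.82416 mm
difference = 0.82416 − 0.22149 = 0.60267 mm

0.603 mm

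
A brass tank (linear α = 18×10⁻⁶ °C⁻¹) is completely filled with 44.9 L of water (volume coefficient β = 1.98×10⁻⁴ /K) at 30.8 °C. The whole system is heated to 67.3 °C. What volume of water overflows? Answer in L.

0.236 L

The tank also expands: β_container ≈ 3α = 5.4×10⁻⁵ /K
Net overflow = V₀(β_liq − 3α_cont)ΔT
β − 3α = 1.98×10⁻⁴ − 5.4×10⁻⁵ = 1.44×10⁻⁴ /K; ΔT = 36.5 K
ΔV = 44.9 × 1.44×10⁻⁴ × 36.5 = 0.236 L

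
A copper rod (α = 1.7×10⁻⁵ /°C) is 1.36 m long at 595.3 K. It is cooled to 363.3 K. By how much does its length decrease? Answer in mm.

ΔL = 5.36 mm

|ΔT| = |363.3 − 595.3| = 232.0 K
ΔL = αL₀ΔT = (1.7×10⁻⁵)(1.36)(232.0) = 5.36×10⁻³ m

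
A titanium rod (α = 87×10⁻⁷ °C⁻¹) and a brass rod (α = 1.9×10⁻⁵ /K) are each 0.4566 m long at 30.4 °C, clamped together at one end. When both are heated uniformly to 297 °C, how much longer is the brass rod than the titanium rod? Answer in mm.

1.25 mm

ΔT = 266.6 K
titanium: ΔL = 87×10⁻⁷ × 0.4566 m × 266.6 = 1.0590×10⁻³ m = 1.0590 mm
brass: ΔL = 1.9×10⁻⁵ × 0.4566 m × 266.6 = 2.3129×10⁻³ m = 2.3129 mm
difference = 2.3129 − 1.0590 = 1.2539 mm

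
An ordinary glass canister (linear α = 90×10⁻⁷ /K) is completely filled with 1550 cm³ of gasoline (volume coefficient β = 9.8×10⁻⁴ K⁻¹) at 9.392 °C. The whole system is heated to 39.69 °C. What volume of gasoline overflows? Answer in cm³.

44.8 cm³

The canister also expands: β_container ≈ 3α = 2.7×10⁻⁵ /K
Net overflow = V₀(β_liq − 3α_cont)ΔT
β − 3α = 9.80×10⁻⁴ − 2.7×10⁻⁵ = 9.53×10⁻⁴ /K; ΔT = 30.298 K
ΔV = 1550 × 9.53×10⁻⁴ × 30.298 = 44.8 cm³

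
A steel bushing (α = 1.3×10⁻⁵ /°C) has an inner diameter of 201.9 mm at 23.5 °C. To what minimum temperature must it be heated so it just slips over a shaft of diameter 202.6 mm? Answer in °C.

Required Δd = 202.6 − 201.9 = 0.7 mm
Δd = αd₀ΔT ⇒ ΔT = Δd/(αd₀) = 0.7 / (1.3×10⁻⁵ × 201.9) = 266.70 K
T_min = 23.5 + 266.70 = 290.20 °C

T = 290 °C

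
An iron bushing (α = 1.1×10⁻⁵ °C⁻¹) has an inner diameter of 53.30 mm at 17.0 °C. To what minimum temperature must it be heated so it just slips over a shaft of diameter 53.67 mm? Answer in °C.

Required Δd = 53.67 − 53.30 = 0.37 mm
Δd = αd₀ΔT ⇒ ΔT = Δd/(αd₀) = 0.37 / (1.1×10⁻⁵ × 53.30) = 631.08 K
T_min = 17.0 + 631.08 = 648.08 °C

T = 648 °C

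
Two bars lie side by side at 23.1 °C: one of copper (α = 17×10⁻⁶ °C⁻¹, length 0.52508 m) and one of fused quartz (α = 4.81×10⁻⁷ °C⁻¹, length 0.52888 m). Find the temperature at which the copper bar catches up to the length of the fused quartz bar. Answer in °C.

T = 461.3 °C

L₁(1 + α₁ΔT) = L₂(1 + α₂ΔT) ⇒ ΔT = (L₂ − L₁)/(α₁L₁ − α₂L₂)
L₂ − L₁ = 0.52888 − 0.52508 = 3.80×10⁻³ m
α₁L₁ − α₂L₂ = 17×10⁻⁶×0.52508 − 4.81×10⁻⁷×0.52888 = 8.67196872×10⁻⁶ m/K
ΔT = 3.80×10⁻³ / 8.67196872×10⁻⁶ = 438.193 K
T = 23.1 + 438.193 = 461.293 °C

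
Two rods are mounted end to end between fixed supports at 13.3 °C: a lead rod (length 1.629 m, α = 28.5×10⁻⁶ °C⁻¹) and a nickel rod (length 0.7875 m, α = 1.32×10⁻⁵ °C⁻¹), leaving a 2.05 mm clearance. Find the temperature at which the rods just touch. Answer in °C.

α₁L₁ = 4.64265×10⁻⁵ m/K, α₂L₂ = 1.0395×10⁻⁵ m/K → total 5.68215×10⁻⁵ m/K
ΔT = g/(α₁L₁+α₂L₂) = 2.05×10⁻³ / 5.68215×10⁻⁵ = 36.078 K
T = 13.3 + 36.078 = 49.378 °C

T = 49.4 °C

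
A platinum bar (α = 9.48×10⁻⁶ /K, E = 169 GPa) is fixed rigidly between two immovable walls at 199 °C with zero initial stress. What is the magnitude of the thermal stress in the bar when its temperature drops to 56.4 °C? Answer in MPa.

Fully constrained: the free strain ε = αΔT is blocked, so σ = Eε = EαΔT.
|ΔT| = 142.6 K
σ = 169×10⁹ × 9.48×10⁻⁶ × 142.6 = 2.28×10⁸ Pa

σ = 228 MPa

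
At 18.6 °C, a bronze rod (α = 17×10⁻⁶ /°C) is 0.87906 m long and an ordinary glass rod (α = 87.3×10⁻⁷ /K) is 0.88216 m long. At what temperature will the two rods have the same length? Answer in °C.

T = 446.6 °C

Equal length when α₁L₁ΔT − α₂L₂ΔT = L₂ − L₁ = 3.10×10⁻³ m
α₁L₁ = 1.494402×10⁻⁵, α₂L₂ = 7.7012568×10⁻⁶ → Δ(αL) = 7.2427632×10⁻⁶ m/K
ΔT = 3.10×10⁻³ / 7.2427632×10⁻⁶ = 428.013 K, so T = 18.6 + 428.013 = 446.613 °C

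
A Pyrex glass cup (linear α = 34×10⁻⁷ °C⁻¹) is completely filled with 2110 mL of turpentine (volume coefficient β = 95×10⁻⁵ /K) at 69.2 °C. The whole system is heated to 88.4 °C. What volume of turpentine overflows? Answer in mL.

The cup also expands: β_container ≈ 3α = 1.02×10⁻⁵ /K
Net overflow = V₀(β_liq − 3α_cont)ΔT
β − 3α = 9.50×10⁻⁴ − 1.02×10⁻⁵ = 9.398×10⁻⁴ /K; ΔT = 19.2 K
ΔV = 2110 × 9.398×10⁻⁴ × 19.2 = 38.1 mL

38.1 mL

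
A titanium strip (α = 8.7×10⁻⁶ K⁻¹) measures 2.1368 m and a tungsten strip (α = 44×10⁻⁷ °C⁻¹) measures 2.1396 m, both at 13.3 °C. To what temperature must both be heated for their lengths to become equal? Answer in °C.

T = 318.4 °C

Equal length when α₁L₁ΔT − α₂L₂ΔT = L₂ − L₁ = 2.80×10⁻³ m
α₁L₁ = 1.859016×10⁻⁵, α₂L₂ = 9.41424×10⁻⁶ → Δ(αL) = 9.17592×10⁻⁶ m/K
ΔT = 2.80×10⁻³ / 9.17592×10⁻⁶ = 305.147 K, so T = 13.3 + 305.147 = 318.447 °C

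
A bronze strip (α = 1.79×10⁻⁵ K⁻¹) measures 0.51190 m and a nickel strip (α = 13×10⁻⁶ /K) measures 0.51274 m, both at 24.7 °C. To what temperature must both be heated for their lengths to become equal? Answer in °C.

T = 361.1 °C

L₁(1 + α₁ΔT) = L₂(1 + α₂ΔT) ⇒ ΔT = (L₂ − L₁)/(α₁L₁ − α₂L₂)
L₂ − L₁ = 0.51274 − 0.51190 = 8.40×10⁻⁴ m
α₁L₁ − α₂L₂ = 1.79×10⁻⁵×0.51190 − 13×10⁻⁶×0.51274 = 2.49739×10⁻⁶ m/K
ΔT = 8.40×10⁻⁴ / 2.49739×10⁻⁶ = 336.351 K
T = 24.7 + 336.351 = 361.051 °C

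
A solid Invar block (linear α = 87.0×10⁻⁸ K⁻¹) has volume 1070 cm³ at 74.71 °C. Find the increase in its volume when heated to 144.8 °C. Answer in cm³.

Isotropic solid: β ≈ 3α = 2.6×10⁻⁶ /K; ΔT = 70.09 K
ΔV = 3αV₀ΔT = 3(87.0×10⁻⁸)(1070)(70.09) = 0.196 cm³

ΔV = 0.196 cm³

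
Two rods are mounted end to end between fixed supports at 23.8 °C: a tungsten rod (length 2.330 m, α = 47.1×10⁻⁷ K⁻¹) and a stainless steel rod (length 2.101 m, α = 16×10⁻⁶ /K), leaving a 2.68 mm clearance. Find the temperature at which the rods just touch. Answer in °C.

T = 83.9 °C

α₁L₁ = 1.09743×10⁻⁵ m/K, α₂L₂ = 3.3616×10⁻⁵ m/K → total 4.45903×10⁻⁵ m/K
ΔT = g/(α₁L₁+α₂L₂) = 2.68×10⁻³ / 4.45903×10⁻⁵ = 60.103 K
T = 23.8 + 60.103 = 83.903 °C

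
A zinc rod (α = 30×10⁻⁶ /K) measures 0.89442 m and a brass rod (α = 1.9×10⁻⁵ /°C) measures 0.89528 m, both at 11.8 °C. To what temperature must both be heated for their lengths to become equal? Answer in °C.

T = 99.36 °C

L₁(1 + α₁ΔT) = L₂(1 + α₂ΔT) ⇒ ΔT = (L₂ − L₁)/(α₁L₁ − α₂L₂)
L₂ − L₁ = 0.89528 − 0.89442 = 8.60×10⁻⁴ m
α₁L₁ − α₂L₂ = 30×10⁻⁶×0.89442 − 1.9×10⁻⁵×0.89528 = 9.82228×10⁻⁶ m/K
ΔT = 8.60×10⁻⁴ / 9.82228×10⁻⁶ = 87.5560 K
T = 11.8 + 87.5560 = 99.3560 °C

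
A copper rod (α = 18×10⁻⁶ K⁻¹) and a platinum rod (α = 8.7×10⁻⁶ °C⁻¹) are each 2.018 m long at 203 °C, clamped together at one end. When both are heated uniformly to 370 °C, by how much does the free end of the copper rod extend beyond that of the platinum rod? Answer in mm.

ΔT = 167 K
copper: ΔL = 18×10⁻⁶ × 2.018 m × 167 = 6.0661×10⁻³ m = 6.0661 mm
platinum: ΔL = 8.7×10⁻⁶ × 2.018 m × 167 = 2.9320×10⁻³ m = 2.9320 mm
difference = 6.0661 − 2.9320 = 3.1341 mm

3.13 mm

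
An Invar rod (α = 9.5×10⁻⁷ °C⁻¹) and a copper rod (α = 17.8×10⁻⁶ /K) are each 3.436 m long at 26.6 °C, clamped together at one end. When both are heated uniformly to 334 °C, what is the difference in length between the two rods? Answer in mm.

ΔT = 307.4 K
Invar: ΔL = 9.5×10⁻⁷ × 3.436 m × 307.4 = 1.0034×10⁻³ m = 1.0034 mm
copper: ΔL = 17.8×10⁻⁶ × 3.436 m × 307.4 = 1.8801×10⁻² m = 18.801 mm
difference = 18.801 − 1.0034 = 17.7976 mm

17.8 mm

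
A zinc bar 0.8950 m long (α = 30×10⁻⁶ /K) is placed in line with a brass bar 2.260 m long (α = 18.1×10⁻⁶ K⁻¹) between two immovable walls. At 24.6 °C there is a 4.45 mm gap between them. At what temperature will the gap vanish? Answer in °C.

Gap closes when ΔL₁ + ΔL₂ = 4.45 mm = 4.45×10⁻³ m
(α₁L₁ + α₂L₂)ΔT = g
α₁L₁ + α₂L₂ = 30×10⁻⁶×0.8950 + 18.1×10⁻⁶×2.260 = 6.7756×10⁻⁵ m/K
ΔT = 4.45×10⁻³ / 6.7756×10⁻⁵ = 65.677 K
T = 24.6 + 65.677 = 90.277 °C

T = 90.3 °C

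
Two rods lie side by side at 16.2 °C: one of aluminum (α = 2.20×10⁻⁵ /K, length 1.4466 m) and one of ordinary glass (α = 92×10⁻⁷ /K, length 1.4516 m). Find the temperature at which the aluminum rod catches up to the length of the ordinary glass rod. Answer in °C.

Equal length when α₁L₁ΔT − α₂L₂ΔT = L₂ − L₁ = 5.00×10⁻³ m
α₁L₁ = 3.18252×10⁻⁵, α₂L₂ = 1.335472×10⁻⁵ → Δ(αL) = 1.847048×10⁻⁵ m/K
ΔT = 5.00×10⁻³ / 1.847048×10⁻⁵ = 270.702 K, so T = 16.2 + 270.702 = 286.902 °C

T = 286.9 °C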